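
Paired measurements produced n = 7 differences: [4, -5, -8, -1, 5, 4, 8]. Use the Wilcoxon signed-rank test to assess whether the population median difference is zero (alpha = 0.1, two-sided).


Step 1: Drop any zero differences (none here) and take |d_i|.
|d| = [4, 5, 8, 1, 5, 4, 8]
Step 2: Midrank |d_i| (ties get averaged ranks).
ranks: |4|->2.5, |5|->4.5, |8|->6.5, |1|->1, |5|->4.5, |4|->2.5, |8|->6.5
Step 3: Attach original signs; sum ranks with positive sign and with negative sign.
W+ = 2.5 + 4.5 + 2.5 + 6.5 = 16
W- = 4.5 + 6.5 + 1 = 12
(Check: W+ + W- = 28 should equal n(n+1)/2 = 28.)
Step 4: Test statistic W = min(W+, W-) = 12.
Step 5: Ties in |d|, so use the tie-corrected normal approximation.
        E[W] = n(n+1)/4 = 7*8/4 = 14.
        Tie groups: |d|=4 (t=2), |d|=5 (t=2), |d|=8 (t=2); sum(t^3 - t) = 18.
        Var[W] = n(n+1)(2n+1)/24 - sum(t^3-t)/48 = 840/24 - 18/48 = 34.625.
        z = (W - E[W]) / sqrt(Var[W]) = (12 - 14) / 5.8843 = -0.3399.
        Two-sided p = 2*Phi(z) = 0.733941.
Step 6: alpha = 0.1. fail to reject H0.

W+ = 16, W- = 12, W = min = 12, p = 0.733941, fail to reject H0.


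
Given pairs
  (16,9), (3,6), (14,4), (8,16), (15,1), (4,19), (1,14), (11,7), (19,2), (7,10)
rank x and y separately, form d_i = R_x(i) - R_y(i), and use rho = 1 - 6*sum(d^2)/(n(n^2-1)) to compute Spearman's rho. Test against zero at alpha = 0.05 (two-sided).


Step 1: Rank x and y separately (midranks; no ties here).
rank(x): 16->9, 3->2, 14->7, 8->5, 15->8, 4->3, 1->1, 11->6, 19->10, 7->4
rank(y): 9->6, 6->4, 4->3, 16->9, 1->1, 19->10, 14->8, 7->5, 2->2, 10->7
Step 2: d_i = R_x(i) - R_y(i); compute d_i^2.
  (9-6)^2=9, (2-4)^2=4, (7-3)^2=16, (5-9)^2=16, (8-1)^2=49, (3-10)^2=49, (1-8)^2=49, (6-5)^2=1, (10-2)^2=64, (4-7)^2=9
sum(d^2) = 266.
Step 3: rho = 1 - 6*266 / (10*(10^2 - 1)) = 1 - 1596/990 = -0.612121.
Step 4: Under H0, t = rho * sqrt((n-2)/(1-rho^2)) = -2.1895 ~ t(8).
Step 5: Two-sided p-value from the t-distribution with 8 df = 0.059972.
Step 6: alpha = 0.05. fail to reject H0.

rho = -0.6121, p = 0.059972, fail to reject H0 at alpha = 0.05.


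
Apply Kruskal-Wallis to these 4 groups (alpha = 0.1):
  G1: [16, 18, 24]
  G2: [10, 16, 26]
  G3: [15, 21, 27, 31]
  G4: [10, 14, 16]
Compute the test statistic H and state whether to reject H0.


Step 1: Combine all N = 13 observations and assign midranks.
sorted (value, group, rank): (10,G2,1.5), (10,G4,1.5), (14,G4,3), (15,G3,4), (16,G1,6), (16,G2,6), (16,G4,6), (18,G1,8), (21,G3,9), (24,G1,10), (26,G2,11), (27,G3,12), (31,G3,13)
Step 2: Sum ranks within each group.
R_1 = 24 (n_1 = 3)
R_2 = 18.5 (n_2 = 3)
R_3 = 38 (n_3 = 4)
R_4 = 10.5 (n_4 = 3)
Step 3: H = 12/(N(N+1)) * sum(R_i^2/n_i) - 3(N+1)
     = 12/(13*14) * (24^2/3 + 18.5^2/3 + 38^2/4 + 10.5^2/3) - 3*14
     = 0.065934 * 703.833 - 42
     = 4.406593.
Step 4: Ties present; correction factor C = 1 - 30/(13^3 - 13) = 0.986264. Corrected H = 4.406593 / 0.986264 = 4.467967.
Step 5: Under H0, H ~ chi^2(3); p-value = 0.215165.
Step 6: alpha = 0.1. fail to reject H0.

H = 4.4680, df = 3, p = 0.215165, fail to reject H0.


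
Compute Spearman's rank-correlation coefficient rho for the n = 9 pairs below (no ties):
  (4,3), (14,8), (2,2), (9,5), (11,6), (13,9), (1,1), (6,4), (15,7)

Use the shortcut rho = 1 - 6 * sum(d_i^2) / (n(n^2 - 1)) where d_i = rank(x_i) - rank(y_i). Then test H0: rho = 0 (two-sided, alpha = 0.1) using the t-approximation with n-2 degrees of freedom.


Step 1: Rank x and y separately (midranks; no ties here).
rank(x): 4->3, 14->8, 2->2, 9->5, 11->6, 13->7, 1->1, 6->4, 15->9
rank(y): 3->3, 8->8, 2->2, 5->5, 6->6, 9->9, 1->1, 4->4, 7->7
Step 2: d_i = R_x(i) - R_y(i); compute d_i^2.
  (3-3)^2=0, (8-8)^2=0, (2-2)^2=0, (5-5)^2=0, (6-6)^2=0, (7-9)^2=4, (1-1)^2=0, (4-4)^2=0, (9-7)^2=4
sum(d^2) = 8.
Step 3: rho = 1 - 6*8 / (9*(9^2 - 1)) = 1 - 48/720 = 0.933333.
Step 4: Under H0, t = rho * sqrt((n-2)/(1-rho^2)) = 6.8783 ~ t(7).
Step 5: Two-sided p-value from the t-distribution with 7 df = 0.000236.
Step 6: alpha = 0.1. reject H0.

rho = 0.9333, p = 0.000236, reject H0 at alpha = 0.1.


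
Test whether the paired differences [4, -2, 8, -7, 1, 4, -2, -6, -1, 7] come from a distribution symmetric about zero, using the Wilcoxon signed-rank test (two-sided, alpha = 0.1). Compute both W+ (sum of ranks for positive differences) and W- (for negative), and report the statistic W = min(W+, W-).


Step 1: Drop any zero differences (none here) and take |d_i|.
|d| = [4, 2, 8, 7, 1, 4, 2, 6, 1, 7]
Step 2: Midrank |d_i| (ties get averaged ranks).
ranks: |4|->5.5, |2|->3.5, |8|->10, |7|->8.5, |1|->1.5, |4|->5.5, |2|->3.5, |6|->7, |1|->1.5, |7|->8.5
Step 3: Attach original signs; sum ranks with positive sign and with negative sign.
W+ = 5.5 + 10 + 1.5 + 5.5 + 8.5 = 31
W- = 3.5 + 8.5 + 3.5 + 7 + 1.5 = 24
(Check: W+ + W- = 55 should equal n(n+1)/2 = 55.)
Step 4: Test statistic W = min(W+, W-) = 24.
Step 5: Ties in |d|, so use the tie-corrected normal approximation.
        E[W] = n(n+1)/4 = 10*11/4 = 27.5.
        Tie groups: |d|=1 (t=2), |d|=2 (t=2), |d|=4 (t=2), |d|=7 (t=2); sum(t^3 - t) = 24.
        Var[W] = n(n+1)(2n+1)/24 - sum(t^3-t)/48 = 2310/24 - 24/48 = 95.75.
        z = (W - E[W]) / sqrt(Var[W]) = (24 - 27.5) / 9.7852 = -0.3577.
        Two-sided p = 2*Phi(z) = 0.720580.
Step 6: alpha = 0.1. fail to reject H0.

W+ = 31, W- = 24, W = min = 24, p = 0.720580, fail to reject H0.


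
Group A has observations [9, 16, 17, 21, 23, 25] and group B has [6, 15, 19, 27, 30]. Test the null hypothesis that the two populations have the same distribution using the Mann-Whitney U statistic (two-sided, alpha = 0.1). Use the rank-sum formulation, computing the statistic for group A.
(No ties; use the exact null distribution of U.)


Step 1: Combine and sort all 11 observations; assign midranks.
sorted (value, group): (6,Y), (9,X), (15,Y), (16,X), (17,X), (19,Y), (21,X), (23,X), (25,X), (27,Y), (30,Y)
ranks: 6->1, 9->2, 15->3, 16->4, 17->5, 19->6, 21->7, 23->8, 25->9, 27->10, 30->11
Step 2: Rank sum for X: R1 = 2 + 4 + 5 + 7 + 8 + 9 = 35.
Step 3: U_X = R1 - n1(n1+1)/2 = 35 - 6*7/2 = 35 - 21 = 14.
       U_Y = n1*n2 - U_X = 30 - 14 = 16.
Step 4: No ties, so the exact null distribution of U (based on enumerating the C(11,6) = 462 equally likely rank assignments) gives the two-sided p-value.
Step 5: p-value = 0.930736; compare to alpha = 0.1. fail to reject H0.

U_X = 14, p = 0.930736, fail to reject H0 at alpha = 0.1.


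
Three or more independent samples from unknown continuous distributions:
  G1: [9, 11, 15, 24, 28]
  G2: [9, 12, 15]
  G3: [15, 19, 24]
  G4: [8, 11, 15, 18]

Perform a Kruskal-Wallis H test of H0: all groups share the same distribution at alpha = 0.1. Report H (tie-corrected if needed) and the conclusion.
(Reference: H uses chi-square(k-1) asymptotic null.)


Step 1: Combine all N = 15 observations and assign midranks.
sorted (value, group, rank): (8,G4,1), (9,G1,2.5), (9,G2,2.5), (11,G1,4.5), (11,G4,4.5), (12,G2,6), (15,G1,8.5), (15,G2,8.5), (15,G3,8.5), (15,G4,8.5), (18,G4,11), (19,G3,12), (24,G1,13.5), (24,G3,13.5), (28,G1,15)
Step 2: Sum ranks within each group.
R_1 = 44 (n_1 = 5)
R_2 = 17 (n_2 = 3)
R_3 = 34 (n_3 = 3)
R_4 = 25 (n_4 = 4)
Step 3: H = 12/(N(N+1)) * sum(R_i^2/n_i) - 3(N+1)
     = 12/(15*16) * (44^2/5 + 17^2/3 + 34^2/3 + 25^2/4) - 3*16
     = 0.050000 * 1025.12 - 48
     = 3.255833.
Step 4: Ties present; correction factor C = 1 - 78/(15^3 - 15) = 0.976786. Corrected H = 3.255833 / 0.976786 = 3.333211.
Step 5: Under H0, H ~ chi^2(3); p-value = 0.343047.
Step 6: alpha = 0.1. fail to reject H0.

H = 3.3332, df = 3, p = 0.343047, fail to reject H0.


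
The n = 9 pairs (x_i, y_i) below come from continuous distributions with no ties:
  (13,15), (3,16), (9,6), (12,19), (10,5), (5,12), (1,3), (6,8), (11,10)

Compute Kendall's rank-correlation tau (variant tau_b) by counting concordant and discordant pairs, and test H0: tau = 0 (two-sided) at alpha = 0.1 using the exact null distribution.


Step 1: Enumerate the 36 unordered pairs (i,j) with i<j and classify each by sign(x_j-x_i) * sign(y_j-y_i).
  (1,2):dx=-10,dy=+1->D; (1,3):dx=-4,dy=-9->C; (1,4):dx=-1,dy=+4->D; (1,5):dx=-3,dy=-10->C
  (1,6):dx=-8,dy=-3->C; (1,7):dx=-12,dy=-12->C; (1,8):dx=-7,dy=-7->C; (1,9):dx=-2,dy=-5->C
  (2,3):dx=+6,dy=-10->D; (2,4):dx=+9,dy=+3->C; (2,5):dx=+7,dy=-11->D; (2,6):dx=+2,dy=-4->D
  (2,7):dx=-2,dy=-13->C; (2,8):dx=+3,dy=-8->D; (2,9):dx=+8,dy=-6->D; (3,4):dx=+3,dy=+13->C
  (3,5):dx=+1,dy=-1->D; (3,6):dx=-4,dy=+6->D; (3,7):dx=-8,dy=-3->C; (3,8):dx=-3,dy=+2->D
  (3,9):dx=+2,dy=+4->C; (4,5):dx=-2,dy=-14->C; (4,6):dx=-7,dy=-7->C; (4,7):dx=-11,dy=-16->C
  (4,8):dx=-6,dy=-11->C; (4,9):dx=-1,dy=-9->C; (5,6):dx=-5,dy=+7->D; (5,7):dx=-9,dy=-2->C
  (5,8):dx=-4,dy=+3->D; (5,9):dx=+1,dy=+5->C; (6,7):dx=-4,dy=-9->C; (6,8):dx=+1,dy=-4->D
  (6,9):dx=+6,dy=-2->D; (7,8):dx=+5,dy=+5->C; (7,9):dx=+10,dy=+7->C; (8,9):dx=+5,dy=+2->C
Step 2: C = 22, D = 14, total pairs = 36.
Step 3: tau = (C - D)/(n(n-1)/2) = (22 - 14)/36 = 0.222222.
Step 4: Exact two-sided p-value (enumerate n! = 362880 permutations of y under H0): p = 0.476709.
Step 5: alpha = 0.1. fail to reject H0.

tau_b = 0.2222 (C=22, D=14), p = 0.476709, fail to reject H0.


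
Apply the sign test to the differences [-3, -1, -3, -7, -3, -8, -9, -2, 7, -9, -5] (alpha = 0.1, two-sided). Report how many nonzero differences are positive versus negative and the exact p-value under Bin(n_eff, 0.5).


Step 1: Discard zero differences. Original n = 11; n_eff = number of nonzero differences = 11.
Nonzero differences (with sign): -3, -1, -3, -7, -3, -8, -9, -2, +7, -9, -5
Step 2: Count signs: positive = 1, negative = 10.
Step 3: Under H0: P(positive) = 0.5, so the number of positives S ~ Bin(11, 0.5).
Step 4: Two-sided exact p-value = sum of Bin(11,0.5) probabilities at or below the observed probability = 0.011719.
Step 5: alpha = 0.1. reject H0.

n_eff = 11, pos = 1, neg = 10, p = 0.011719, reject H0.


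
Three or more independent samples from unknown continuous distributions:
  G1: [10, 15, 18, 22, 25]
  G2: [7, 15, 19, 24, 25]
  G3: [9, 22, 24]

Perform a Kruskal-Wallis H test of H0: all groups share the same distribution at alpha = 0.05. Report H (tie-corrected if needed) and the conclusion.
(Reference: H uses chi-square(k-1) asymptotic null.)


Step 1: Combine all N = 13 observations and assign midranks.
sorted (value, group, rank): (7,G2,1), (9,G3,2), (10,G1,3), (15,G1,4.5), (15,G2,4.5), (18,G1,6), (19,G2,7), (22,G1,8.5), (22,G3,8.5), (24,G2,10.5), (24,G3,10.5), (25,G1,12.5), (25,G2,12.5)
Step 2: Sum ranks within each group.
R_1 = 34.5 (n_1 = 5)
R_2 = 35.5 (n_2 = 5)
R_3 = 21 (n_3 = 3)
Step 3: H = 12/(N(N+1)) * sum(R_i^2/n_i) - 3(N+1)
     = 12/(13*14) * (34.5^2/5 + 35.5^2/5 + 21^2/3) - 3*14
     = 0.065934 * 637.1 - 42
     = 0.006593.
Step 4: Ties present; correction factor C = 1 - 24/(13^3 - 13) = 0.989011. Corrected H = 0.006593 / 0.989011 = 0.006667.
Step 5: Under H0, H ~ chi^2(2); p-value = 0.996672.
Step 6: alpha = 0.05. fail to reject H0.

H = 0.0067, df = 2, p = 0.996672, fail to reject H0.


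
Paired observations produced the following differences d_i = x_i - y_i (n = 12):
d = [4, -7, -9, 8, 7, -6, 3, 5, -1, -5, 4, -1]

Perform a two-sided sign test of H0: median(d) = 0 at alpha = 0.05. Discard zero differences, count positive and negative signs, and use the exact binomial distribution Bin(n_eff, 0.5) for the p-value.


Step 1: Discard zero differences. Original n = 12; n_eff = number of nonzero differences = 12.
Nonzero differences (with sign): +4, -7, -9, +8, +7, -6, +3, +5, -1, -5, +4, -1
Step 2: Count signs: positive = 6, negative = 6.
Step 3: Under H0: P(positive) = 0.5, so the number of positives S ~ Bin(12, 0.5).
Step 4: Two-sided exact p-value = sum of Bin(12,0.5) probabilities at or below the observed probability = 1.000000.
Step 5: alpha = 0.05. fail to reject H0.

n_eff = 12, pos = 6, neg = 6, p = 1.000000, fail to reject H0.


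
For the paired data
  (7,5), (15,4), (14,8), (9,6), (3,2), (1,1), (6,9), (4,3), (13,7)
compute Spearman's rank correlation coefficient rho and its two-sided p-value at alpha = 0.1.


Step 1: Rank x and y separately (midranks; no ties here).
rank(x): 7->5, 15->9, 14->8, 9->6, 3->2, 1->1, 6->4, 4->3, 13->7
rank(y): 5->5, 4->4, 8->8, 6->6, 2->2, 1->1, 9->9, 3->3, 7->7
Step 2: d_i = R_x(i) - R_y(i); compute d_i^2.
  (5-5)^2=0, (9-4)^2=25, (8-8)^2=0, (6-6)^2=0, (2-2)^2=0, (1-1)^2=0, (4-9)^2=25, (3-3)^2=0, (7-7)^2=0
sum(d^2) = 50.
Step 3: rho = 1 - 6*50 / (9*(9^2 - 1)) = 1 - 300/720 = 0.583333.
Step 4: Under H0, t = rho * sqrt((n-2)/(1-rho^2)) = 1.9001 ~ t(7).
Step 5: Two-sided p-value from the t-distribution with 7 df = 0.099186.
Step 6: alpha = 0.1. reject H0.

rho = 0.5833, p = 0.099186, reject H0 at alpha = 0.1.


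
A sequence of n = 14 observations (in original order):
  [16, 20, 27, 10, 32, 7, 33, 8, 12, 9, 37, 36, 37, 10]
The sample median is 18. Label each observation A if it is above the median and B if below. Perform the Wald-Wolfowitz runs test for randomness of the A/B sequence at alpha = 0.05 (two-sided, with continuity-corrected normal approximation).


Step 1: Compute median = 18; label A = above, B = below.
Labels in order: BAABABABBBAAAB  (n_A = 7, n_B = 7)
Step 2: Count runs R = 9.
Step 3: Under H0 (random ordering), E[R] = 2*n_A*n_B/(n_A+n_B) + 1 = 2*7*7/14 + 1 = 8.0000.
        Var[R] = 2*n_A*n_B*(2*n_A*n_B - n_A - n_B) / ((n_A+n_B)^2 * (n_A+n_B-1)) = 8232/2548 = 3.2308.
        SD[R] = 1.7974.
Step 4: Continuity-corrected z = (R - 0.5 - E[R]) / SD[R] = (9 - 0.5 - 8.0000) / 1.7974 = 0.2782.
Step 5: Two-sided p-value via normal approximation = 2*(1 - Phi(|z|)) = 0.780879.
Step 6: alpha = 0.05. fail to reject H0.

R = 9, z = 0.2782, p = 0.780879, fail to reject H0.


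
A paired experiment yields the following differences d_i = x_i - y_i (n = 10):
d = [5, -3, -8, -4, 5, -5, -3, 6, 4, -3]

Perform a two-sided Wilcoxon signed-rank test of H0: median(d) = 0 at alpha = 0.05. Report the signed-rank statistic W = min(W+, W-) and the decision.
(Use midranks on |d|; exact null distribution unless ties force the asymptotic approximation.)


Step 1: Drop any zero differences (none here) and take |d_i|.
|d| = [5, 3, 8, 4, 5, 5, 3, 6, 4, 3]
Step 2: Midrank |d_i| (ties get averaged ranks).
ranks: |5|->7, |3|->2, |8|->10, |4|->4.5, |5|->7, |5|->7, |3|->2, |6|->9, |4|->4.5, |3|->2
Step 3: Attach original signs; sum ranks with positive sign and with negative sign.
W+ = 7 + 7 + 9 + 4.5 = 27.5
W- = 2 + 10 + 4.5 + 7 + 2 + 2 = 27.5
(Check: W+ + W- = 55 should equal n(n+1)/2 = 55.)
Step 4: Test statistic W = min(W+, W-) = 27.5.
Step 5: Ties in |d|, so use the tie-corrected normal approximation.
        E[W] = n(n+1)/4 = 10*11/4 = 27.5.
        Tie groups: |d|=3 (t=3), |d|=4 (t=2), |d|=5 (t=3); sum(t^3 - t) = 54.
        Var[W] = n(n+1)(2n+1)/24 - sum(t^3-t)/48 = 2310/24 - 54/48 = 95.125.
        z = (W - E[W]) / sqrt(Var[W]) = (27.5 - 27.5) / 9.7532 = 0.0000.
        Two-sided p = 2*Phi(z) = 1.000000.
Step 6: alpha = 0.05. fail to reject H0.

W+ = 27.5, W- = 27.5, W = min = 27.5, p = 1.000000, fail to reject H0.


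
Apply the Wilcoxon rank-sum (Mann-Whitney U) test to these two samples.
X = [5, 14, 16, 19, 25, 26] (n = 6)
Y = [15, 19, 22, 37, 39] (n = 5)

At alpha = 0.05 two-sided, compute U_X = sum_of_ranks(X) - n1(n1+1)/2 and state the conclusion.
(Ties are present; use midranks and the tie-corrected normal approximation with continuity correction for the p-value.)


Step 1: Combine and sort all 11 observations; assign midranks.
sorted (value, group): (5,X), (14,X), (15,Y), (16,X), (19,X), (19,Y), (22,Y), (25,X), (26,X), (37,Y), (39,Y)
ranks: 5->1, 14->2, 15->3, 16->4, 19->5.5, 19->5.5, 22->7, 25->8, 26->9, 37->10, 39->11
Step 2: Rank sum for X: R1 = 1 + 2 + 4 + 5.5 + 8 + 9 = 29.5.
Step 3: U_X = R1 - n1(n1+1)/2 = 29.5 - 6*7/2 = 29.5 - 21 = 8.5.
       U_Y = n1*n2 - U_X = 30 - 8.5 = 21.5.
Step 4: Ties are present, so use the tie-corrected normal approximation (with continuity correction) for the p-value.
Step 5: p-value = 0.272229; compare to alpha = 0.05. fail to reject H0.

U_X = 8.5, p = 0.272229, fail to reject H0 at alpha = 0.05.


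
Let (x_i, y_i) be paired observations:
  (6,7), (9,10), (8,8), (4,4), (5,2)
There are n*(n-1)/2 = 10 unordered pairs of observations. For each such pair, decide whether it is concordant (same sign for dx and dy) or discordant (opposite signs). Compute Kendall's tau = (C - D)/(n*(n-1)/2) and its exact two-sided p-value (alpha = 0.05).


Step 1: Enumerate the 10 unordered pairs (i,j) with i<j and classify each by sign(x_j-x_i) * sign(y_j-y_i).
  (1,2):dx=+3,dy=+3->C; (1,3):dx=+2,dy=+1->C; (1,4):dx=-2,dy=-3->C; (1,5):dx=-1,dy=-5->C
  (2,3):dx=-1,dy=-2->C; (2,4):dx=-5,dy=-6->C; (2,5):dx=-4,dy=-8->C; (3,4):dx=-4,dy=-4->C
  (3,5):dx=-3,dy=-6->C; (4,5):dx=+1,dy=-2->D
Step 2: C = 9, D = 1, total pairs = 10.
Step 3: tau = (C - D)/(n(n-1)/2) = (9 - 1)/10 = 0.800000.
Step 4: Exact two-sided p-value (enumerate n! = 120 permutations of y under H0): p = 0.083333.
Step 5: alpha = 0.05. fail to reject H0.

tau_b = 0.8000 (C=9, D=1), p = 0.083333, fail to reject H0.


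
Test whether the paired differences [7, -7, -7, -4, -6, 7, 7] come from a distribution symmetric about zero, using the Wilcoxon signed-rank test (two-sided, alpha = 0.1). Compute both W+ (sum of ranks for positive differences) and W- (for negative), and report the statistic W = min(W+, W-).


Step 1: Drop any zero differences (none here) and take |d_i|.
|d| = [7, 7, 7, 4, 6, 7, 7]
Step 2: Midrank |d_i| (ties get averaged ranks).
ranks: |7|->5, |7|->5, |7|->5, |4|->1, |6|->2, |7|->5, |7|->5
Step 3: Attach original signs; sum ranks with positive sign and with negative sign.
W+ = 5 + 5 + 5 = 15
W- = 5 + 5 + 1 + 2 = 13
(Check: W+ + W- = 28 should equal n(n+1)/2 = 28.)
Step 4: Test statistic W = min(W+, W-) = 13.
Step 5: Ties in |d|, so use the tie-corrected normal approximation.
        E[W] = n(n+1)/4 = 7*8/4 = 14.
        Tie groups: |d|=7 (t=5); sum(t^3 - t) = 120.
        Var[W] = n(n+1)(2n+1)/24 - sum(t^3-t)/48 = 840/24 - 120/48 = 32.5.
        z = (W - E[W]) / sqrt(Var[W]) = (13 - 14) / 5.7009 = -0.1754.
        Two-sided p = 2*Phi(z) = 0.860756.
Step 6: alpha = 0.1. fail to reject H0.

W+ = 15, W- = 13, W = min = 13, p = 0.860756, fail to reject H0.


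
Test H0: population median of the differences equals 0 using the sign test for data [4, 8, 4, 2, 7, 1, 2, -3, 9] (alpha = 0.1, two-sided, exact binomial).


Step 1: Discard zero differences. Original n = 9; n_eff = number of nonzero differences = 9.
Nonzero differences (with sign): +4, +8, +4, +2, +7, +1, +2, -3, +9
Step 2: Count signs: positive = 8, negative = 1.
Step 3: Under H0: P(positive) = 0.5, so the number of positives S ~ Bin(9, 0.5).
Step 4: Two-sided exact p-value = sum of Bin(9,0.5) probabilities at or below the observed probability = 0.039062.
Step 5: alpha = 0.1. reject H0.

n_eff = 9, pos = 8, neg = 1, p = 0.039062, reject H0.


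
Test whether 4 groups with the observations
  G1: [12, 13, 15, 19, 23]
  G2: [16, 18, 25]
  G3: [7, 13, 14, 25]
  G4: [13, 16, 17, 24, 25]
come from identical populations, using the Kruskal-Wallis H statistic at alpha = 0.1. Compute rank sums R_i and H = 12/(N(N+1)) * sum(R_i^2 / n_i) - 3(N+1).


Step 1: Combine all N = 17 observations and assign midranks.
sorted (value, group, rank): (7,G3,1), (12,G1,2), (13,G1,4), (13,G3,4), (13,G4,4), (14,G3,6), (15,G1,7), (16,G2,8.5), (16,G4,8.5), (17,G4,10), (18,G2,11), (19,G1,12), (23,G1,13), (24,G4,14), (25,G2,16), (25,G3,16), (25,G4,16)
Step 2: Sum ranks within each group.
R_1 = 38 (n_1 = 5)
R_2 = 35.5 (n_2 = 3)
R_3 = 27 (n_3 = 4)
R_4 = 52.5 (n_4 = 5)
Step 3: H = 12/(N(N+1)) * sum(R_i^2/n_i) - 3(N+1)
     = 12/(17*18) * (38^2/5 + 35.5^2/3 + 27^2/4 + 52.5^2/5) - 3*18
     = 0.039216 * 1442.38 - 54
     = 2.564052.
Step 4: Ties present; correction factor C = 1 - 54/(17^3 - 17) = 0.988971. Corrected H = 2.564052 / 0.988971 = 2.592648.
Step 5: Under H0, H ~ chi^2(3); p-value = 0.458780.
Step 6: alpha = 0.1. fail to reject H0.

H = 2.5926, df = 3, p = 0.458780, fail to reject H0.


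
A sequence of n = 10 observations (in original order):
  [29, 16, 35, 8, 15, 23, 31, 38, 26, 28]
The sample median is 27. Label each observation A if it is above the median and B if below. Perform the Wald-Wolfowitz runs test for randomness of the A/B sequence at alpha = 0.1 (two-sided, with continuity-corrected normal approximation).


Step 1: Compute median = 27; label A = above, B = below.
Labels in order: ABABBBAABA  (n_A = 5, n_B = 5)
Step 2: Count runs R = 7.
Step 3: Under H0 (random ordering), E[R] = 2*n_A*n_B/(n_A+n_B) + 1 = 2*5*5/10 + 1 = 6.0000.
        Var[R] = 2*n_A*n_B*(2*n_A*n_B - n_A - n_B) / ((n_A+n_B)^2 * (n_A+n_B-1)) = 2000/900 = 2.2222.
        SD[R] = 1.4907.
Step 4: Continuity-corrected z = (R - 0.5 - E[R]) / SD[R] = (7 - 0.5 - 6.0000) / 1.4907 = 0.3354.
Step 5: Two-sided p-value via normal approximation = 2*(1 - Phi(|z|)) = 0.737316.
Step 6: alpha = 0.1. fail to reject H0.

R = 7, z = 0.3354, p = 0.737316, fail to reject H0.


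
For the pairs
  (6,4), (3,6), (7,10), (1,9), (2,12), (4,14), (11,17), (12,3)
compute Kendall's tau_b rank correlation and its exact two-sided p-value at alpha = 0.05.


Step 1: Enumerate the 28 unordered pairs (i,j) with i<j and classify each by sign(x_j-x_i) * sign(y_j-y_i).
  (1,2):dx=-3,dy=+2->D; (1,3):dx=+1,dy=+6->C; (1,4):dx=-5,dy=+5->D; (1,5):dx=-4,dy=+8->D
  (1,6):dx=-2,dy=+10->D; (1,7):dx=+5,dy=+13->C; (1,8):dx=+6,dy=-1->D; (2,3):dx=+4,dy=+4->C
  (2,4):dx=-2,dy=+3->D; (2,5):dx=-1,dy=+6->D; (2,6):dx=+1,dy=+8->C; (2,7):dx=+8,dy=+11->C
  (2,8):dx=+9,dy=-3->D; (3,4):dx=-6,dy=-1->C; (3,5):dx=-5,dy=+2->D; (3,6):dx=-3,dy=+4->D
  (3,7):dx=+4,dy=+7->C; (3,8):dx=+5,dy=-7->D; (4,5):dx=+1,dy=+3->C; (4,6):dx=+3,dy=+5->C
  (4,7):dx=+10,dy=+8->C; (4,8):dx=+11,dy=-6->D; (5,6):dx=+2,dy=+2->C; (5,7):dx=+9,dy=+5->C
  (5,8):dx=+10,dy=-9->D; (6,7):dx=+7,dy=+3->C; (6,8):dx=+8,dy=-11->D; (7,8):dx=+1,dy=-14->D
Step 2: C = 13, D = 15, total pairs = 28.
Step 3: tau = (C - D)/(n(n-1)/2) = (13 - 15)/28 = -0.071429.
Step 4: Exact two-sided p-value (enumerate n! = 40320 permutations of y under H0): p = 0.904861.
Step 5: alpha = 0.05. fail to reject H0.

tau_b = -0.0714 (C=13, D=15), p = 0.904861, fail to reject H0.


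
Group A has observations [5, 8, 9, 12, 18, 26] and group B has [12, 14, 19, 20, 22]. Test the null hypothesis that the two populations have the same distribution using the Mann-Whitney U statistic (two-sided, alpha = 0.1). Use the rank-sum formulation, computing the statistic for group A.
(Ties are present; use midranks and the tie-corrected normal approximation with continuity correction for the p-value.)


Step 1: Combine and sort all 11 observations; assign midranks.
sorted (value, group): (5,X), (8,X), (9,X), (12,X), (12,Y), (14,Y), (18,X), (19,Y), (20,Y), (22,Y), (26,X)
ranks: 5->1, 8->2, 9->3, 12->4.5, 12->4.5, 14->6, 18->7, 19->8, 20->9, 22->10, 26->11
Step 2: Rank sum for X: R1 = 1 + 2 + 3 + 4.5 + 7 + 11 = 28.5.
Step 3: U_X = R1 - n1(n1+1)/2 = 28.5 - 6*7/2 = 28.5 - 21 = 7.5.
       U_Y = n1*n2 - U_X = 30 - 7.5 = 22.5.
Step 4: Ties are present, so use the tie-corrected normal approximation (with continuity correction) for the p-value.
Step 5: p-value = 0.200217; compare to alpha = 0.1. fail to reject H0.

U_X = 7.5, p = 0.200217, fail to reject H0 at alpha = 0.1.


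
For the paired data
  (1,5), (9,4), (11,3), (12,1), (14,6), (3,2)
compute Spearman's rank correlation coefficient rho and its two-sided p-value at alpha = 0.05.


Step 1: Rank x and y separately (midranks; no ties here).
rank(x): 1->1, 9->3, 11->4, 12->5, 14->6, 3->2
rank(y): 5->5, 4->4, 3->3, 1->1, 6->6, 2->2
Step 2: d_i = R_x(i) - R_y(i); compute d_i^2.
  (1-5)^2=16, (3-4)^2=1, (4-3)^2=1, (5-1)^2=16, (6-6)^2=0, (2-2)^2=0
sum(d^2) = 34.
Step 3: rho = 1 - 6*34 / (6*(6^2 - 1)) = 1 - 204/210 = 0.028571.
Step 4: Under H0, t = rho * sqrt((n-2)/(1-rho^2)) = 0.0572 ~ t(4).
Step 5: Two-sided p-value from the t-distribution with 4 df = 0.957155.
Step 6: alpha = 0.05. fail to reject H0.

rho = 0.0286, p = 0.957155, fail to reject H0 at alpha = 0.05.


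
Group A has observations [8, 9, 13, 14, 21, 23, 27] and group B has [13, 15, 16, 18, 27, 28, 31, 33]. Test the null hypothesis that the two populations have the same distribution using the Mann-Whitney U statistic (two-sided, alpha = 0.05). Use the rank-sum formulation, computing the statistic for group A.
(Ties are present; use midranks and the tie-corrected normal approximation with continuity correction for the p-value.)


Step 1: Combine and sort all 15 observations; assign midranks.
sorted (value, group): (8,X), (9,X), (13,X), (13,Y), (14,X), (15,Y), (16,Y), (18,Y), (21,X), (23,X), (27,X), (27,Y), (28,Y), (31,Y), (33,Y)
ranks: 8->1, 9->2, 13->3.5, 13->3.5, 14->5, 15->6, 16->7, 18->8, 21->9, 23->10, 27->11.5, 27->11.5, 28->13, 31->14, 33->15
Step 2: Rank sum for X: R1 = 1 + 2 + 3.5 + 5 + 9 + 10 + 11.5 = 42.
Step 3: U_X = R1 - n1(n1+1)/2 = 42 - 7*8/2 = 42 - 28 = 14.
       U_Y = n1*n2 - U_X = 56 - 14 = 42.
Step 4: Ties are present, so use the tie-corrected normal approximation (with continuity correction) for the p-value.
Step 5: p-value = 0.117555; compare to alpha = 0.05. fail to reject H0.

U_X = 14, p = 0.117555, fail to reject H0 at alpha = 0.05.


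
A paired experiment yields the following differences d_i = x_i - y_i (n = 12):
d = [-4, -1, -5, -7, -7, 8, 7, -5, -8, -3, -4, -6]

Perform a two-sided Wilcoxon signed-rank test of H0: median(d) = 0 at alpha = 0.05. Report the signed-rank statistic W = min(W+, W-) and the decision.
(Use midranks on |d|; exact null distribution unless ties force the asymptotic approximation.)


Step 1: Drop any zero differences (none here) and take |d_i|.
|d| = [4, 1, 5, 7, 7, 8, 7, 5, 8, 3, 4, 6]
Step 2: Midrank |d_i| (ties get averaged ranks).
ranks: |4|->3.5, |1|->1, |5|->5.5, |7|->9, |7|->9, |8|->11.5, |7|->9, |5|->5.5, |8|->11.5, |3|->2, |4|->3.5, |6|->7
Step 3: Attach original signs; sum ranks with positive sign and with negative sign.
W+ = 11.5 + 9 = 20.5
W- = 3.5 + 1 + 5.5 + 9 + 9 + 5.5 + 11.5 + 2 + 3.5 + 7 = 57.5
(Check: W+ + W- = 78 should equal n(n+1)/2 = 78.)
Step 4: Test statistic W = min(W+, W-) = 20.5.
Step 5: Ties in |d|, so use the tie-corrected normal approximation.
        E[W] = n(n+1)/4 = 12*13/4 = 39.
        Tie groups: |d|=4 (t=2), |d|=5 (t=2), |d|=7 (t=3), |d|=8 (t=2); sum(t^3 - t) = 42.
        Var[W] = n(n+1)(2n+1)/24 - sum(t^3-t)/48 = 3900/24 - 42/48 = 161.625.
        z = (W - E[W]) / sqrt(Var[W]) = (20.5 - 39) / 12.7132 = -1.4552.
        Two-sided p = 2*Phi(z) = 0.145619.
Step 6: alpha = 0.05. fail to reject H0.

W+ = 20.5, W- = 57.5, W = min = 20.5, p = 0.145619, fail to reject H0.


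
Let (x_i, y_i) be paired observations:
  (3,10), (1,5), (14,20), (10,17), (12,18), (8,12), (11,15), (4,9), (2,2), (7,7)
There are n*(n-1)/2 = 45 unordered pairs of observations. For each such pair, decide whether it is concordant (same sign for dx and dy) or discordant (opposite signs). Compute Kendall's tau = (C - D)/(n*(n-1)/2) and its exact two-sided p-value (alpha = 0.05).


Step 1: Enumerate the 45 unordered pairs (i,j) with i<j and classify each by sign(x_j-x_i) * sign(y_j-y_i).
  (1,2):dx=-2,dy=-5->C; (1,3):dx=+11,dy=+10->C; (1,4):dx=+7,dy=+7->C; (1,5):dx=+9,dy=+8->C
  (1,6):dx=+5,dy=+2->C; (1,7):dx=+8,dy=+5->C; (1,8):dx=+1,dy=-1->D; (1,9):dx=-1,dy=-8->C
  (1,10):dx=+4,dy=-3->D; (2,3):dx=+13,dy=+15->C; (2,4):dx=+9,dy=+12->C; (2,5):dx=+11,dy=+13->C
  (2,6):dx=+7,dy=+7->C; (2,7):dx=+10,dy=+10->C; (2,8):dx=+3,dy=+4->C; (2,9):dx=+1,dy=-3->D
  (2,10):dx=+6,dy=+2->C; (3,4):dx=-4,dy=-3->C; (3,5):dx=-2,dy=-2->C; (3,6):dx=-6,dy=-8->C
  (3,7):dx=-3,dy=-5->C; (3,8):dx=-10,dy=-11->C; (3,9):dx=-12,dy=-18->C; (3,10):dx=-7,dy=-13->C
  (4,5):dx=+2,dy=+1->C; (4,6):dx=-2,dy=-5->C; (4,7):dx=+1,dy=-2->D; (4,8):dx=-6,dy=-8->C
  (4,9):dx=-8,dy=-15->C; (4,10):dx=-3,dy=-10->C; (5,6):dx=-4,dy=-6->C; (5,7):dx=-1,dy=-3->C
  (5,8):dx=-8,dy=-9->C; (5,9):dx=-10,dy=-16->C; (5,10):dx=-5,dy=-11->C; (6,7):dx=+3,dy=+3->C
  (6,8):dx=-4,dy=-3->C; (6,9):dx=-6,dy=-10->C; (6,10):dx=-1,dy=-5->C; (7,8):dx=-7,dy=-6->C
  (7,9):dx=-9,dy=-13->C; (7,10):dx=-4,dy=-8->C; (8,9):dx=-2,dy=-7->C; (8,10):dx=+3,dy=-2->D
  (9,10):dx=+5,dy=+5->C
Step 2: C = 40, D = 5, total pairs = 45.
Step 3: tau = (C - D)/(n(n-1)/2) = (40 - 5)/45 = 0.777778.
Step 4: Exact two-sided p-value (enumerate n! = 3628800 permutations of y under H0): p = 0.000946.
Step 5: alpha = 0.05. reject H0.

tau_b = 0.7778 (C=40, D=5), p = 0.000946, reject H0.


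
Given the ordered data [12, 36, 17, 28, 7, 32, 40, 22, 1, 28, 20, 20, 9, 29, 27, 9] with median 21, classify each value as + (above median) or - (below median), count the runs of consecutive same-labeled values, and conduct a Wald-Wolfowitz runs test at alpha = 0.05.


Step 1: Compute median = 21; label A = above, B = below.
Labels in order: BABABAAABABBBAAB  (n_A = 8, n_B = 8)
Step 2: Count runs R = 11.
Step 3: Under H0 (random ordering), E[R] = 2*n_A*n_B/(n_A+n_B) + 1 = 2*8*8/16 + 1 = 9.0000.
        Var[R] = 2*n_A*n_B*(2*n_A*n_B - n_A - n_B) / ((n_A+n_B)^2 * (n_A+n_B-1)) = 14336/3840 = 3.7333.
        SD[R] = 1.9322.
Step 4: Continuity-corrected z = (R - 0.5 - E[R]) / SD[R] = (11 - 0.5 - 9.0000) / 1.9322 = 0.7763.
Step 5: Two-sided p-value via normal approximation = 2*(1 - Phi(|z|)) = 0.437558.
Step 6: alpha = 0.05. fail to reject H0.

R = 11, z = 0.7763, p = 0.437558, fail to reject H0.


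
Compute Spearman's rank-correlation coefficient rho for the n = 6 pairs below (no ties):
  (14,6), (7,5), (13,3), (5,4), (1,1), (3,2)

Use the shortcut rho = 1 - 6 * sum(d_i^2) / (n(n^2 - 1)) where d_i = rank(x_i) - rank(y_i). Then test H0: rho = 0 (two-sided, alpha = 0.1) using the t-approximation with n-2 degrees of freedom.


Step 1: Rank x and y separately (midranks; no ties here).
rank(x): 14->6, 7->4, 13->5, 5->3, 1->1, 3->2
rank(y): 6->6, 5->5, 3->3, 4->4, 1->1, 2->2
Step 2: d_i = R_x(i) - R_y(i); compute d_i^2.
  (6-6)^2=0, (4-5)^2=1, (5-3)^2=4, (3-4)^2=1, (1-1)^2=0, (2-2)^2=0
sum(d^2) = 6.
Step 3: rho = 1 - 6*6 / (6*(6^2 - 1)) = 1 - 36/210 = 0.828571.
Step 4: Under H0, t = rho * sqrt((n-2)/(1-rho^2)) = 2.9598 ~ t(4).
Step 5: Two-sided p-value from the t-distribution with 4 df = 0.041563.
Step 6: alpha = 0.1. reject H0.

rho = 0.8286, p = 0.041563, reject H0 at alpha = 0.1.


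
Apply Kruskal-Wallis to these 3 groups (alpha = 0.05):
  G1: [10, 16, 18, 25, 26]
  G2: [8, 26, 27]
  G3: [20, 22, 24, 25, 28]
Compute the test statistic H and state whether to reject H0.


Step 1: Combine all N = 13 observations and assign midranks.
sorted (value, group, rank): (8,G2,1), (10,G1,2), (16,G1,3), (18,G1,4), (20,G3,5), (22,G3,6), (24,G3,7), (25,G1,8.5), (25,G3,8.5), (26,G1,10.5), (26,G2,10.5), (27,G2,12), (28,G3,13)
Step 2: Sum ranks within each group.
R_1 = 28 (n_1 = 5)
R_2 = 23.5 (n_2 = 3)
R_3 = 39.5 (n_3 = 5)
Step 3: H = 12/(N(N+1)) * sum(R_i^2/n_i) - 3(N+1)
     = 12/(13*14) * (28^2/5 + 23.5^2/3 + 39.5^2/5) - 3*14
     = 0.065934 * 652.933 - 42
     = 1.050549.
Step 4: Ties present; correction factor C = 1 - 12/(13^3 - 13) = 0.994505. Corrected H = 1.050549 / 0.994505 = 1.056354.
Step 5: Under H0, H ~ chi^2(2); p-value = 0.589679.
Step 6: alpha = 0.05. fail to reject H0.

H = 1.0564, df = 2, p = 0.589679, fail to reject H0.


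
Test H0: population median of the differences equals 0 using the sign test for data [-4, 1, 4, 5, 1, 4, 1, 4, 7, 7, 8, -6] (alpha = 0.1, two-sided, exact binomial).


Step 1: Discard zero differences. Original n = 12; n_eff = number of nonzero differences = 12.
Nonzero differences (with sign): -4, +1, +4, +5, +1, +4, +1, +4, +7, +7, +8, -6
Step 2: Count signs: positive = 10, negative = 2.
Step 3: Under H0: P(positive) = 0.5, so the number of positives S ~ Bin(12, 0.5).
Step 4: Two-sided exact p-value = sum of Bin(12,0.5) probabilities at or below the observed probability = 0.038574.
Step 5: alpha = 0.1. reject H0.

n_eff = 12, pos = 10, neg = 2, p = 0.038574, reject H0.


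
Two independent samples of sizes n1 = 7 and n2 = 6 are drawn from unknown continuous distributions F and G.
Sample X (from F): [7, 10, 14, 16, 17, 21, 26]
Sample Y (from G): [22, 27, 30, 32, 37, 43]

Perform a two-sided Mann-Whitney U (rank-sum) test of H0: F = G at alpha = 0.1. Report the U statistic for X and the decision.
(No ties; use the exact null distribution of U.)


Step 1: Combine and sort all 13 observations; assign midranks.
sorted (value, group): (7,X), (10,X), (14,X), (16,X), (17,X), (21,X), (22,Y), (26,X), (27,Y), (30,Y), (32,Y), (37,Y), (43,Y)
ranks: 7->1, 10->2, 14->3, 16->4, 17->5, 21->6, 22->7, 26->8, 27->9, 30->10, 32->11, 37->12, 43->13
Step 2: Rank sum for X: R1 = 1 + 2 + 3 + 4 + 5 + 6 + 8 = 29.
Step 3: U_X = R1 - n1(n1+1)/2 = 29 - 7*8/2 = 29 - 28 = 1.
       U_Y = n1*n2 - U_X = 42 - 1 = 41.
Step 4: No ties, so the exact null distribution of U (based on enumerating the C(13,7) = 1716 equally likely rank assignments) gives the two-sided p-value.
Step 5: p-value = 0.002331; compare to alpha = 0.1. reject H0.

U_X = 1, p = 0.002331, reject H0 at alpha = 0.1.


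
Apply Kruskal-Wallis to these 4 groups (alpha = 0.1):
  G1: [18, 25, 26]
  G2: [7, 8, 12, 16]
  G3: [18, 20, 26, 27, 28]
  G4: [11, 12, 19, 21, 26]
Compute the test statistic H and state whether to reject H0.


Step 1: Combine all N = 17 observations and assign midranks.
sorted (value, group, rank): (7,G2,1), (8,G2,2), (11,G4,3), (12,G2,4.5), (12,G4,4.5), (16,G2,6), (18,G1,7.5), (18,G3,7.5), (19,G4,9), (20,G3,10), (21,G4,11), (25,G1,12), (26,G1,14), (26,G3,14), (26,G4,14), (27,G3,16), (28,G3,17)
Step 2: Sum ranks within each group.
R_1 = 33.5 (n_1 = 3)
R_2 = 13.5 (n_2 = 4)
R_3 = 64.5 (n_3 = 5)
R_4 = 41.5 (n_4 = 5)
Step 3: H = 12/(N(N+1)) * sum(R_i^2/n_i) - 3(N+1)
     = 12/(17*18) * (33.5^2/3 + 13.5^2/4 + 64.5^2/5 + 41.5^2/5) - 3*18
     = 0.039216 * 1596.15 - 54
     = 8.593954.
Step 4: Ties present; correction factor C = 1 - 36/(17^3 - 17) = 0.992647. Corrected H = 8.593954 / 0.992647 = 8.657613.
Step 5: Under H0, H ~ chi^2(3); p-value = 0.034207.
Step 6: alpha = 0.1. reject H0.

H = 8.6576, df = 3, p = 0.034207, reject H0.


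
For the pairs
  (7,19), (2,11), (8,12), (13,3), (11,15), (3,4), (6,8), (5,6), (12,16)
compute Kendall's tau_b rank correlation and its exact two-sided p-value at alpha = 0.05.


Step 1: Enumerate the 36 unordered pairs (i,j) with i<j and classify each by sign(x_j-x_i) * sign(y_j-y_i).
  (1,2):dx=-5,dy=-8->C; (1,3):dx=+1,dy=-7->D; (1,4):dx=+6,dy=-16->D; (1,5):dx=+4,dy=-4->D
  (1,6):dx=-4,dy=-15->C; (1,7):dx=-1,dy=-11->C; (1,8):dx=-2,dy=-13->C; (1,9):dx=+5,dy=-3->D
  (2,3):dx=+6,dy=+1->C; (2,4):dx=+11,dy=-8->D; (2,5):dx=+9,dy=+4->C; (2,6):dx=+1,dy=-7->D
  (2,7):dx=+4,dy=-3->D; (2,8):dx=+3,dy=-5->D; (2,9):dx=+10,dy=+5->C; (3,4):dx=+5,dy=-9->D
  (3,5):dx=+3,dy=+3->C; (3,6):dx=-5,dy=-8->C; (3,7):dx=-2,dy=-4->C; (3,8):dx=-3,dy=-6->C
  (3,9):dx=+4,dy=+4->C; (4,5):dx=-2,dy=+12->D; (4,6):dx=-10,dy=+1->D; (4,7):dx=-7,dy=+5->D
  (4,8):dx=-8,dy=+3->D; (4,9):dx=-1,dy=+13->D; (5,6):dx=-8,dy=-11->C; (5,7):dx=-5,dy=-7->C
  (5,8):dx=-6,dy=-9->C; (5,9):dx=+1,dy=+1->C; (6,7):dx=+3,dy=+4->C; (6,8):dx=+2,dy=+2->C
  (6,9):dx=+9,dy=+12->C; (7,8):dx=-1,dy=-2->C; (7,9):dx=+6,dy=+8->C; (8,9):dx=+7,dy=+10->C
Step 2: C = 22, D = 14, total pairs = 36.
Step 3: tau = (C - D)/(n(n-1)/2) = (22 - 14)/36 = 0.222222.
Step 4: Exact two-sided p-value (enumerate n! = 362880 permutations of y under H0): p = 0.476709.
Step 5: alpha = 0.05. fail to reject H0.

tau_b = 0.2222 (C=22, D=14), p = 0.476709, fail to reject H0.


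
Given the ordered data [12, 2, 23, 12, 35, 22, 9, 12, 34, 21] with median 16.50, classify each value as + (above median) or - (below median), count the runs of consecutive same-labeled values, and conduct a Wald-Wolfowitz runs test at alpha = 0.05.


Step 1: Compute median = 16.50; label A = above, B = below.
Labels in order: BBABAABBAA  (n_A = 5, n_B = 5)
Step 2: Count runs R = 6.
Step 3: Under H0 (random ordering), E[R] = 2*n_A*n_B/(n_A+n_B) + 1 = 2*5*5/10 + 1 = 6.0000.
        Var[R] = 2*n_A*n_B*(2*n_A*n_B - n_A - n_B) / ((n_A+n_B)^2 * (n_A+n_B-1)) = 2000/900 = 2.2222.
        SD[R] = 1.4907.
Step 4: R = E[R], so z = 0 with no continuity correction.
Step 5: Two-sided p-value via normal approximation = 2*(1 - Phi(|z|)) = 1.000000.
Step 6: alpha = 0.05. fail to reject H0.

R = 6, z = 0.0000, p = 1.000000, fail to reject H0.


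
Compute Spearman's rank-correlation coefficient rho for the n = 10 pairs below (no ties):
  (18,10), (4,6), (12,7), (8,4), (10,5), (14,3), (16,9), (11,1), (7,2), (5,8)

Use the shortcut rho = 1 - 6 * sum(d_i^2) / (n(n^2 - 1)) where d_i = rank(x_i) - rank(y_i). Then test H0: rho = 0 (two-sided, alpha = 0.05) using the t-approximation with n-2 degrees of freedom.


Step 1: Rank x and y separately (midranks; no ties here).
rank(x): 18->10, 4->1, 12->7, 8->4, 10->5, 14->8, 16->9, 11->6, 7->3, 5->2
rank(y): 10->10, 6->6, 7->7, 4->4, 5->5, 3->3, 9->9, 1->1, 2->2, 8->8
Step 2: d_i = R_x(i) - R_y(i); compute d_i^2.
  (10-10)^2=0, (1-6)^2=25, (7-7)^2=0, (4-4)^2=0, (5-5)^2=0, (8-3)^2=25, (9-9)^2=0, (6-1)^2=25, (3-2)^2=1, (2-8)^2=36
sum(d^2) = 112.
Step 3: rho = 1 - 6*112 / (10*(10^2 - 1)) = 1 - 672/990 = 0.321212.
Step 4: Under H0, t = rho * sqrt((n-2)/(1-rho^2)) = 0.9594 ~ t(8).
Step 5: Two-sided p-value from the t-distribution with 8 df = 0.365468.
Step 6: alpha = 0.05. fail to reject H0.

rho = 0.3212, p = 0.365468, fail to reject H0 at alpha = 0.05.


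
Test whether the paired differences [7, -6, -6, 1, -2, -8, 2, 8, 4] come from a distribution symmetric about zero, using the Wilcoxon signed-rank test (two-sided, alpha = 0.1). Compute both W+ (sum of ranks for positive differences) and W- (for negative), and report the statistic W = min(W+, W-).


Step 1: Drop any zero differences (none here) and take |d_i|.
|d| = [7, 6, 6, 1, 2, 8, 2, 8, 4]
Step 2: Midrank |d_i| (ties get averaged ranks).
ranks: |7|->7, |6|->5.5, |6|->5.5, |1|->1, |2|->2.5, |8|->8.5, |2|->2.5, |8|->8.5, |4|->4
Step 3: Attach original signs; sum ranks with positive sign and with negative sign.
W+ = 7 + 1 + 2.5 + 8.5 + 4 = 23
W- = 5.5 + 5.5 + 2.5 + 8.5 = 22
(Check: W+ + W- = 45 should equal n(n+1)/2 = 45.)
Step 4: Test statistic W = min(W+, W-) = 22.
Step 5: Ties in |d|, so use the tie-corrected normal approximation.
        E[W] = n(n+1)/4 = 9*10/4 = 22.5.
        Tie groups: |d|=2 (t=2), |d|=6 (t=2), |d|=8 (t=2); sum(t^3 - t) = 18.
        Var[W] = n(n+1)(2n+1)/24 - sum(t^3-t)/48 = 1710/24 - 18/48 = 70.875.
        z = (W - E[W]) / sqrt(Var[W]) = (22 - 22.5) / 8.4187 = -0.0594.
        Two-sided p = 2*Phi(z) = 0.952640.
Step 6: alpha = 0.1. fail to reject H0.

W+ = 23, W- = 22, W = min = 22, p = 0.952640, fail to reject H0.


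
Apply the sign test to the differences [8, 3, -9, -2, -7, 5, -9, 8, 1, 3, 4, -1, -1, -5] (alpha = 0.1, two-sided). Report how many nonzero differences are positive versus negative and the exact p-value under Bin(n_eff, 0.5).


Step 1: Discard zero differences. Original n = 14; n_eff = number of nonzero differences = 14.
Nonzero differences (with sign): +8, +3, -9, -2, -7, +5, -9, +8, +1, +3, +4, -1, -1, -5
Step 2: Count signs: positive = 7, negative = 7.
Step 3: Under H0: P(positive) = 0.5, so the number of positives S ~ Bin(14, 0.5).
Step 4: Two-sided exact p-value = sum of Bin(14,0.5) probabilities at or below the observed probability = 1.000000.
Step 5: alpha = 0.1. fail to reject H0.

n_eff = 14, pos = 7, neg = 7, p = 1.000000, fail to reject H0.


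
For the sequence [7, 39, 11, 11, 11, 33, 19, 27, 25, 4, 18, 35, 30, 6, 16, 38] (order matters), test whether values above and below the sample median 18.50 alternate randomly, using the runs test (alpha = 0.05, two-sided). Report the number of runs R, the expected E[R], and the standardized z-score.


Step 1: Compute median = 18.50; label A = above, B = below.
Labels in order: BABBBAAAABBAABBA  (n_A = 8, n_B = 8)
Step 2: Count runs R = 8.
Step 3: Under H0 (random ordering), E[R] = 2*n_A*n_B/(n_A+n_B) + 1 = 2*8*8/16 + 1 = 9.0000.
        Var[R] = 2*n_A*n_B*(2*n_A*n_B - n_A - n_B) / ((n_A+n_B)^2 * (n_A+n_B-1)) = 14336/3840 = 3.7333.
        SD[R] = 1.9322.
Step 4: Continuity-corrected z = (R + 0.5 - E[R]) / SD[R] = (8 + 0.5 - 9.0000) / 1.9322 = -0.2588.
Step 5: Two-sided p-value via normal approximation = 2*(1 - Phi(|z|)) = 0.795809.
Step 6: alpha = 0.05. fail to reject H0.

R = 8, z = -0.2588, p = 0.795809, fail to reject H0.


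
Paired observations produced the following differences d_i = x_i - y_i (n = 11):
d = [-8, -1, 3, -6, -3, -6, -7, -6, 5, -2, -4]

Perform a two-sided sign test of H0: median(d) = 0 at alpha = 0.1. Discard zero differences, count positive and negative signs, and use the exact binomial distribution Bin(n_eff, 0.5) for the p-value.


Step 1: Discard zero differences. Original n = 11; n_eff = number of nonzero differences = 11.
Nonzero differences (with sign): -8, -1, +3, -6, -3, -6, -7, -6, +5, -2, -4
Step 2: Count signs: positive = 2, negative = 9.
Step 3: Under H0: P(positive) = 0.5, so the number of positives S ~ Bin(11, 0.5).
Step 4: Two-sided exact p-value = sum of Bin(11,0.5) probabilities at or below the observed probability = 0.065430.
Step 5: alpha = 0.1. reject H0.

n_eff = 11, pos = 2, neg = 9, p = 0.065430, reject H0.
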